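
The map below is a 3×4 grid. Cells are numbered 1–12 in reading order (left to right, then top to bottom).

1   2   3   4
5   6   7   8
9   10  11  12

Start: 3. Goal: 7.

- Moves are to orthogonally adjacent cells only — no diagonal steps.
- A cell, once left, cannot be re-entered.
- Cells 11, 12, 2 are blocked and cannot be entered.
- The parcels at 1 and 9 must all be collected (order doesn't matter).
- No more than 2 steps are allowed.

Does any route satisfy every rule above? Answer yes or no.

no

1 must be visited but has only one open neighbour (5), and it is neither the start nor the goal — the route would have to enter and leave through 5, re-entering it.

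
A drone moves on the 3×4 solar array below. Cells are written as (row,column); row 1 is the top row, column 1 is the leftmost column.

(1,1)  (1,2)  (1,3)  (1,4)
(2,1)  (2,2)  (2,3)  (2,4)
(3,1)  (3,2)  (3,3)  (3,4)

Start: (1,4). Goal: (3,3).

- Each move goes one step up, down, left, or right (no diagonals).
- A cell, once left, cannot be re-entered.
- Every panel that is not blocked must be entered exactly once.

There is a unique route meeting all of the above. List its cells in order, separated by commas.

Need to visit all 12 open cells exactly once, starting at (1,4) and ending at (3,3).
Route from (1,4): left 3 to (1,1), down 2 to (3,1), right 1 to (3,2), up 1 to (2,2), right 2 to (2,4), down 1 to (3,4), left 1 to (3,3) — 11 moves in all.
Check: all 12 open cells covered.

(1,4), (1,3), (1,2), (1,1), (2,1), (3,1), (3,2), (2,2), (2,3), (2,4), (3,4), (3,3)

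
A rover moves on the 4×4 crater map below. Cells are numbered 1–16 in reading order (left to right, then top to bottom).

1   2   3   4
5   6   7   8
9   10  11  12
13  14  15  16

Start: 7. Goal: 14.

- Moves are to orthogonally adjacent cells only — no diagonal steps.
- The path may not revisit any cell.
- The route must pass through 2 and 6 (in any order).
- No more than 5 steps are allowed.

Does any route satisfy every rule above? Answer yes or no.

yes

One route that works: 7 → 3 → 2 → 6 → 10 → 14.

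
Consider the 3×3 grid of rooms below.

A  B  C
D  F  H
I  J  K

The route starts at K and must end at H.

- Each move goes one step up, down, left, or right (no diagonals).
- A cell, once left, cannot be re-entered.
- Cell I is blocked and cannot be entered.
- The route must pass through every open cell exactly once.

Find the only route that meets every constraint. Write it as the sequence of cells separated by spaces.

K J F D A B C H

Need to visit all 8 open cells exactly once, starting at K and ending at H.
Cell A has only two open neighbours (D and B), so the path must pass straight through it: one of those is the cell it's entered from and the other is where it exits.
Route from K: left to J, up to F, left to D, up to A, 2× right (reaching C), down to H — 7 moves in all.
Check: all 8 open cells covered.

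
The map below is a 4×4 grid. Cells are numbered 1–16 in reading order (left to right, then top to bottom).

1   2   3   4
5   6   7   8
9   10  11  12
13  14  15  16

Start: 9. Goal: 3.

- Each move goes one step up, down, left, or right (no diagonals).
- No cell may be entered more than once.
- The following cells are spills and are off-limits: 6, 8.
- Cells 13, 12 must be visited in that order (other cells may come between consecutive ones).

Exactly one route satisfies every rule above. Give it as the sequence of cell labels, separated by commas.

The waypoints must appear in the order 13, 12, with no cell reused.
Route from 9: down to 13, 3× right (reaching 16), up to 12, left to 11, 2× up (reaching 3) — 8 moves in all.
Check: order respected (13 at step 1, 12 at step 5).

9, 13, 14, 15, 16, 12, 11, 7, 3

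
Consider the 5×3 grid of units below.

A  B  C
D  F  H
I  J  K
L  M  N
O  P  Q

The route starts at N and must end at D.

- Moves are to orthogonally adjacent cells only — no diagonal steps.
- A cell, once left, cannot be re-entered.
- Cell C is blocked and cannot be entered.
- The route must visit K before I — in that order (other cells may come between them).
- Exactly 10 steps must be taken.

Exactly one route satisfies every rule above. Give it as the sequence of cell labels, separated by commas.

N, K, H, F, J, M, P, O, L, I, D

The waypoints must appear in the order K, I, with no cell reused.
Route from N: 2× up (reaching H), left to F, 3× down (reaching P), left to O, 3× up (reaching D) — 10 moves in all.
Check: order respected (K at step 1, I at step 9); 10 moves as required.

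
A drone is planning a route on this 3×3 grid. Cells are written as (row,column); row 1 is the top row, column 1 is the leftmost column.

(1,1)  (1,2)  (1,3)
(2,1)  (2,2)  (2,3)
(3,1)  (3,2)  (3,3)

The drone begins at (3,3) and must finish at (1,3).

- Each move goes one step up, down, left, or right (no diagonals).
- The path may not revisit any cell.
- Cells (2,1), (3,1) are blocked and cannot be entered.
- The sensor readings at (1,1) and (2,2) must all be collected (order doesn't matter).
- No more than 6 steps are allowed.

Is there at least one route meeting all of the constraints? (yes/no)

no

(1,1) must be visited but has only one open neighbour ((1,2)), and it is neither the start nor the goal — the route would have to enter and leave through (1,2), re-entering it.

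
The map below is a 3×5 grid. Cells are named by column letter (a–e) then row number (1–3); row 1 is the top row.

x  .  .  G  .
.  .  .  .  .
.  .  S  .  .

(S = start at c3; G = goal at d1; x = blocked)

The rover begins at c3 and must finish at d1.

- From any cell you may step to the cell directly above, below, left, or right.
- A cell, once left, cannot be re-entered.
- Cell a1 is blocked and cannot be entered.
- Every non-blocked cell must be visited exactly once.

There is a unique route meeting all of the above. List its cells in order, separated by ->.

c3 -> b3 -> a3 -> a2 -> b2 -> b1 -> c1 -> c2 -> d2 -> d3 -> e3 -> e2 -> e1 -> d1

Need to visit all 14 open cells exactly once, starting at c3 and ending at d1.
Cell e1 has only two open neighbours (e2 and d1), so the path must pass straight through it: one of those is the cell it's entered from and the other is where it exits.
Route from c3: left 2 to a3, up 1 to a2, right 1 to b2, up 1 to b1, right 1 to c1, down 1 to c2, right 1 to d2, down 1 to d3, right 1 to e3, up 2 to e1, left 1 to d1 — 13 moves in all.
Check: all 14 open cells covered.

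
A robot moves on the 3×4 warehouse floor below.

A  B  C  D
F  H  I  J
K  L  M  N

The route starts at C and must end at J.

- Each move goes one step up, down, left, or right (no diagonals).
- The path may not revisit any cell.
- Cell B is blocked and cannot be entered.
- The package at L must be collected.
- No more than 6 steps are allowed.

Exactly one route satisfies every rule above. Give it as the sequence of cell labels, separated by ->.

Any route must reach L and still end at J within 6 moves, so the order of the required stops is forced.
Route from C: down to I, left to H, down to L, 2× right (reaching N), up to J — 6 moves in all.
Check: all required cells visited; 6 ≤ 6 moves.

C -> I -> H -> L -> M -> N -> J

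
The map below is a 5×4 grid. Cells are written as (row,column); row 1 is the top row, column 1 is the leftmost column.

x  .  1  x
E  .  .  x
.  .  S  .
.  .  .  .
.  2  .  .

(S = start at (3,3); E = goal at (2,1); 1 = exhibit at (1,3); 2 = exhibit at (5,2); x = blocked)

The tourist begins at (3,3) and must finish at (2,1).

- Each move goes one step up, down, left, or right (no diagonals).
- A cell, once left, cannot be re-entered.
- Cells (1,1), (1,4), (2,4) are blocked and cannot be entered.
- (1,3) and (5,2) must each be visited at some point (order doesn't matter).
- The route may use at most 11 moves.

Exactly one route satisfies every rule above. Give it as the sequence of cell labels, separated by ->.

The 11-move cap with required stops at (1,3), (5,2) leaves no slack for detours.
Route from (3,3): up 2 to (1,3), left 1 to (1,2), down 4 to (5,2), left 1 to (5,1), up 3 to (2,1) — 11 moves in all.
Check: all required cells visited; 11 ≤ 11 moves.

(3,3) -> (2,3) -> (1,3) -> (1,2) -> (2,2) -> (3,2) -> (4,2) -> (5,2) -> (5,1) -> (4,1) -> (3,1) -> (2,1)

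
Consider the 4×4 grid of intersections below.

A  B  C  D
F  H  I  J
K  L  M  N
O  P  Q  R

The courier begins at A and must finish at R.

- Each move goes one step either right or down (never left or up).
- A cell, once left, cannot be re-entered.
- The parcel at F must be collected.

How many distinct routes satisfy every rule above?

A right/down-only route from A to R makes exactly 3 down-moves and 3 right-moves in some order.
With no other constraints that would be C(6,3) = 20 routes.
Split at F and multiply the segment counts: A→F: 1; F→R: 10; product = 10.
That gives 10 routes.

10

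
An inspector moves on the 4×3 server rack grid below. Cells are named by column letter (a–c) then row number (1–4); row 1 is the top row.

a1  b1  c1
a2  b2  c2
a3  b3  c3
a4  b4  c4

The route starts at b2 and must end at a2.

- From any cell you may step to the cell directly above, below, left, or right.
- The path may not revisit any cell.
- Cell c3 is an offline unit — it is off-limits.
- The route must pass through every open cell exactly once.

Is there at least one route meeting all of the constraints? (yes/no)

no

Cell c4 has only one open neighbour but is neither the start nor the goal, so a Hamiltonian route would have to both enter and leave it through the same neighbour — impossible without revisiting.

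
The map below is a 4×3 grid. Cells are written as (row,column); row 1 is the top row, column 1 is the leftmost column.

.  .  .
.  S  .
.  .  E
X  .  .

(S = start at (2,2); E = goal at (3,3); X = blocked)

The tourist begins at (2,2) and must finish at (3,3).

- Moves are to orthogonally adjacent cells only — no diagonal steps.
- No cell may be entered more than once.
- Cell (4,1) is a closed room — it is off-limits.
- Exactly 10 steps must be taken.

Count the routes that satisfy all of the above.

Need simple routes of exactly 10 moves from (2,2) to (3,3) (Manhattan distance 2, so 4 moves are spent on a detour and 4 undoing it).
Enumerating: (2,2) (2,3) (1,3) (1,2) (1,1) (2,1) (3,1) (3,2) (4,2) (4,3) (3,3).
That gives 1 route.

1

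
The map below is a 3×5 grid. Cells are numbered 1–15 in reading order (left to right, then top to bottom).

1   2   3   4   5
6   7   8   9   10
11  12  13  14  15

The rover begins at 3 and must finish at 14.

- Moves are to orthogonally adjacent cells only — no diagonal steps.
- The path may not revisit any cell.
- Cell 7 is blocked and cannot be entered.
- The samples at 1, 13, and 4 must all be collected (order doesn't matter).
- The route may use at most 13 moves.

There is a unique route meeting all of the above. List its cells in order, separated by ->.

Any route must reach 1, 13, and 4 and still end at 14 within 13 moves, so the order of the required stops is forced.
Route from 3: 2× left (reaching 1), 2× down (reaching 11), 2× right (reaching 13), up to 8, right to 9, up to 4, right to 5, 2× down (reaching 15), left to 14 — 13 moves in all.
Check: all required cells visited; 13 ≤ 13 moves.

3 -> 2 -> 1 -> 6 -> 11 -> 12 -> 13 -> 8 -> 9 -> 4 -> 5 -> 10 -> 15 -> 14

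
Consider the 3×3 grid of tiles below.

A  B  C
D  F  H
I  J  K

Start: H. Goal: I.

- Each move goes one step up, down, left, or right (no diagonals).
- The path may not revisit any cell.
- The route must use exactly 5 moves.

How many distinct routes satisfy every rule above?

5

Need simple routes of exactly 5 moves from H to I (Manhattan distance 3, so 1 moves are spent on a detour and 1 undoing it).
Enumerating: H C B F J I | H C B F D I | H C B A D I | H K J F D I | H F B A D I.
That gives 5 routes.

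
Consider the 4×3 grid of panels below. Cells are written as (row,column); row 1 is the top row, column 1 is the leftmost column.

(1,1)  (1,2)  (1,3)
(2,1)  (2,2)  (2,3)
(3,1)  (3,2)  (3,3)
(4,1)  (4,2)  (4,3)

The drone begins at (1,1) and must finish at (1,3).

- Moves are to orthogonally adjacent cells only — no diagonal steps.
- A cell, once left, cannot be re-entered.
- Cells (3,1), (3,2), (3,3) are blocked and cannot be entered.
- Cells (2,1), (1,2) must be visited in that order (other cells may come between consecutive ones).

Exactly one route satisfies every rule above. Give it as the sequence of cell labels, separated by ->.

The waypoints must appear in the order (2,1), (1,2), with no cell reused.
Route from (1,1): down 1 to (2,1), right 1 to (2,2), up 1 to (1,2), right 1 to (1,3) — 4 moves in all.
Check: order respected ((2,1) at step 1, (1,2) at step 3).

(1,1) -> (2,1) -> (2,2) -> (1,2) -> (1,3)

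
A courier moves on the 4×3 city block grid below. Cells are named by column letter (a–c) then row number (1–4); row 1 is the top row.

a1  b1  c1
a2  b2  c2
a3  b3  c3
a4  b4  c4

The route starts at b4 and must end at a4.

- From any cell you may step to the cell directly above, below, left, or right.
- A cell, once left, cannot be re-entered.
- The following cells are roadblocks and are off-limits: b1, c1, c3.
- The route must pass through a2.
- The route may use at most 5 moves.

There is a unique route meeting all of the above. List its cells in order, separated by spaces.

The budget equals the shortest possible length, so every move has to be on a shortest route through the required cells.
Route from b4: up 2 to b2, left 1 to a2, down 2 to a4 — 5 moves in all.
Check: all required cells visited; 5 ≤ 5 moves.

b4 b3 b2 a2 a3 a4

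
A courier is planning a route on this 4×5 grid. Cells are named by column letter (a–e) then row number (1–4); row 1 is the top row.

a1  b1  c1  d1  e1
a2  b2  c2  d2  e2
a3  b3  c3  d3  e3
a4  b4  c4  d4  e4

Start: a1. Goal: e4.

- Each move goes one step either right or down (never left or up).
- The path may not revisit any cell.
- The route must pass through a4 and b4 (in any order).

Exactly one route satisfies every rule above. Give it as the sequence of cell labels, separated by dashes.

a1 - a2 - a3 - a4 - b4 - c4 - d4 - e4

Moves only go right or down, so the column and row indices never decrease.
Route from a1: 3× down (reaching a4), 4× right (reaching e4) — 7 moves in all.
Check: all required cells visited.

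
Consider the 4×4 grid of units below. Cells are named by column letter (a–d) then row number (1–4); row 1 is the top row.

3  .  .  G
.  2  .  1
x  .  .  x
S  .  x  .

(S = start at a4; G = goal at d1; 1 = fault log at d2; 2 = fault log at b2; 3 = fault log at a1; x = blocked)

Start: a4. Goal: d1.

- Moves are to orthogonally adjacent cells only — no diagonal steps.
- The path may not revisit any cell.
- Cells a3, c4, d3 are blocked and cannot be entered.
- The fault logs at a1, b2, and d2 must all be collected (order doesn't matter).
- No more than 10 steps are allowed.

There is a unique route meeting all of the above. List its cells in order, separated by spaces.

a4 b4 b3 b2 a2 a1 b1 c1 c2 d2 d1

The 10-move cap with required stops at a1, b2, d2 leaves no slack for detours.
Route from a4: right 1 to b4, up 2 to b2, left 1 to a2, up 1 to a1, right 2 to c1, down 1 to c2, right 1 to d2, up 1 to d1 — 10 moves in all.
Check: all required cells visited; 10 ≤ 10 moves.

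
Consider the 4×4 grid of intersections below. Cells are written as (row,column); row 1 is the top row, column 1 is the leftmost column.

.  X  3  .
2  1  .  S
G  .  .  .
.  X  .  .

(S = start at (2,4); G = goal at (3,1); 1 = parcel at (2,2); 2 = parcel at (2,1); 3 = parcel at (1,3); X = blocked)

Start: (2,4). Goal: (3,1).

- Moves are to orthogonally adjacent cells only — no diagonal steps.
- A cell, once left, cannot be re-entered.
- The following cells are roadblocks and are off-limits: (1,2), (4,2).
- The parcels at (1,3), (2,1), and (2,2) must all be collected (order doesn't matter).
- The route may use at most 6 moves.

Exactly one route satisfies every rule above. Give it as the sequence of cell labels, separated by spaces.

The budget equals the shortest possible length, so every move has to be on a shortest route through the required cells.
Route from (2,4): up 1 to (1,4), left 1 to (1,3), down 1 to (2,3), left 2 to (2,1), down 1 to (3,1) — 6 moves in all.
Check: all required cells visited; 6 ≤ 6 moves.

(2,4) (1,4) (1,3) (2,3) (2,2) (2,1) (3,1)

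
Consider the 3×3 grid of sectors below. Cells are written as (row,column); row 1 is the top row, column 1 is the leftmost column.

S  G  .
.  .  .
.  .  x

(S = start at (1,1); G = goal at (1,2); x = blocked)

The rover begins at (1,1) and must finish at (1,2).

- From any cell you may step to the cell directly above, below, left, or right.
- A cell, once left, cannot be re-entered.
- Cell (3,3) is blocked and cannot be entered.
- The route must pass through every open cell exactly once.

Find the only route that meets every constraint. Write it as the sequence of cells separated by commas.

(1,1), (2,1), (3,1), (3,2), (2,2), (2,3), (1,3), (1,2)

Need to visit all 8 open cells exactly once, starting at (1,1) and ending at (1,2).
Cell (1,3) has only two open neighbours ((2,3) and (1,2)), so the path must pass straight through it: one of those is the cell it's entered from and the other is where it exits.
Route from (1,1): 2× down (reaching (3,1)), right to (3,2), up to (2,2), right to (2,3), up to (1,3), left to (1,2) — 7 moves in all.
Check: all 8 open cells covered.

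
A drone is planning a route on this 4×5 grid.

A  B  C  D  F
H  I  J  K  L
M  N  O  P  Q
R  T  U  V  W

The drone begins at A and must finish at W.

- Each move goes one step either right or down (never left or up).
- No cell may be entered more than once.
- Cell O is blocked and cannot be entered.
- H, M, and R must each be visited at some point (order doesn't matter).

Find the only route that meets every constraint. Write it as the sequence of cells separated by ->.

Moves only go right or down, so the column and row indices never decrease.
Route from A: 3× down (reaching R), 4× right (reaching W) — 7 moves in all.
Check: all required cells visited.

A -> H -> M -> R -> T -> U -> V -> W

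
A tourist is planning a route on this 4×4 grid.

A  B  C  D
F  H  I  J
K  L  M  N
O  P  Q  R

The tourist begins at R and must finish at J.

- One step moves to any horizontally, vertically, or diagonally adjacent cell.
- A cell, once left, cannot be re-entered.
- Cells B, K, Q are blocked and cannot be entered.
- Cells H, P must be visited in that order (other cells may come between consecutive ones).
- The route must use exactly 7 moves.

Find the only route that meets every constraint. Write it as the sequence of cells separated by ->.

R -> N -> I -> H -> L -> P -> M -> J

The waypoints must appear in the order H, P, with no cell reused.
Route from R: up to N, up-left to I, left to H, 2× down (reaching P), 2× up-right (reaching J) — 7 moves in all.
Check: order respected (H at step 3, P at step 5); 7 moves as required.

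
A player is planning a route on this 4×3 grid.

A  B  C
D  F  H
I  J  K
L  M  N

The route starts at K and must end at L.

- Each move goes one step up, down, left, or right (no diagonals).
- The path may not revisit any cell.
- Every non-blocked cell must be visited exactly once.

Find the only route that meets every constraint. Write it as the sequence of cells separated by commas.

K, N, M, J, F, H, C, B, A, D, I, L

Need to visit all 12 open cells exactly once, starting at K and ending at L.
Route from K: down to N, left to M, 2× up (reaching F), right to H, up to C, 2× left (reaching A), 3× down (reaching L) — 11 moves in all.
Check: all 12 open cells covered.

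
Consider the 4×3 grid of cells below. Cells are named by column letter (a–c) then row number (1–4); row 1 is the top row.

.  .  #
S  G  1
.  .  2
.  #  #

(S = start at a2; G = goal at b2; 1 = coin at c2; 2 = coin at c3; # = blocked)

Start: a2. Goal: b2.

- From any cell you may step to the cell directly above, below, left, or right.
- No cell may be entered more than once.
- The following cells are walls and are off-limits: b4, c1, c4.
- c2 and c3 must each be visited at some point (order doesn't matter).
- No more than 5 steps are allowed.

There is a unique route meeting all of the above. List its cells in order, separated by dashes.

a2 - a3 - b3 - c3 - c2 - b2

The 5-move cap with required stops at c2, c3 leaves no slack for detours.
Route from a2: down 1 to a3, right 2 to c3, up 1 to c2, left 1 to b2 — 5 moves in all.
Check: all required cells visited; 5 ≤ 5 moves.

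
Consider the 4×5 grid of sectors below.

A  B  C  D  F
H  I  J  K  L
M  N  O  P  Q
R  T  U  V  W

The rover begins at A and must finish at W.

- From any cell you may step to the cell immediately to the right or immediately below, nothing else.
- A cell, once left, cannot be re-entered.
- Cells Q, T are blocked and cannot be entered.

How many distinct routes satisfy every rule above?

A right/down-only route from A to W makes exactly 3 down-moves and 4 right-moves in some order.
With no other constraints that would be C(7,3) = 35 routes.
Subtract routes through each blocked cell (inclusion–exclusion for overlaps): − through Q: 15 − through T: 4 → 16.
That gives 16 routes.

16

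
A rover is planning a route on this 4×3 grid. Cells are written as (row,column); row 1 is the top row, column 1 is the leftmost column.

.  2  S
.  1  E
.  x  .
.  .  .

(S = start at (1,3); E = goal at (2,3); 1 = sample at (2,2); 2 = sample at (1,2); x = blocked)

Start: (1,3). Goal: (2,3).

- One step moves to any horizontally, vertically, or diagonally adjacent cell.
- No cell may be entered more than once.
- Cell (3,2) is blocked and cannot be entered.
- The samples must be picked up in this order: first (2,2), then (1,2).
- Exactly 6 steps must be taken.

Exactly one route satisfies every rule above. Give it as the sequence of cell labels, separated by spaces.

(1,3) (2,2) (3,1) (2,1) (1,1) (1,2) (2,3)

The waypoints must appear in the order (2,2), (1,2), with no cell reused.
Route from (1,3): 2× down-left (reaching (3,1)), 2× up (reaching (1,1)), right to (1,2), down-right to (2,3) — 6 moves in all.
Check: order respected (1 at step 1, 2 at step 5); 6 moves as required.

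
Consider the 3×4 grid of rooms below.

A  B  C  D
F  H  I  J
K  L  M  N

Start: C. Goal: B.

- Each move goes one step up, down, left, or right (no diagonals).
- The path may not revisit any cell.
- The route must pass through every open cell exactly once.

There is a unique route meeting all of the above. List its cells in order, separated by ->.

Need to visit all 12 open cells exactly once, starting at C and ending at B.
Cell A has only two open neighbours (F and B), so the path must pass straight through it: one of those is the cell it's entered from and the other is where it exits.
Route from C: right to D, 2× down (reaching N), left to M, up to I, left to H, down to L, left to K, 2× up (reaching A), right to B — 11 moves in all.
Check: all 12 open cells covered.

C -> D -> J -> N -> M -> I -> H -> L -> K -> F -> A -> B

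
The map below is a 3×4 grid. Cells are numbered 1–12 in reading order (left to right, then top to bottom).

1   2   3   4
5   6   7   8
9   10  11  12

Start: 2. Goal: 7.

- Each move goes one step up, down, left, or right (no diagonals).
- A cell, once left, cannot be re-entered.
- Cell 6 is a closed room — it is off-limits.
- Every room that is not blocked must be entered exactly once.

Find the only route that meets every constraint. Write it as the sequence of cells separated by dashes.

Need to visit all 11 open cells exactly once, starting at 2 and ending at 7.
Route from 2: left 1 to 1, down 2 to 9, right 3 to 12, up 2 to 4, left 1 to 3, down 1 to 7 — 10 moves in all.
Check: all 11 open cells covered.

2 - 1 - 5 - 9 - 10 - 11 - 12 - 8 - 4 - 3 - 7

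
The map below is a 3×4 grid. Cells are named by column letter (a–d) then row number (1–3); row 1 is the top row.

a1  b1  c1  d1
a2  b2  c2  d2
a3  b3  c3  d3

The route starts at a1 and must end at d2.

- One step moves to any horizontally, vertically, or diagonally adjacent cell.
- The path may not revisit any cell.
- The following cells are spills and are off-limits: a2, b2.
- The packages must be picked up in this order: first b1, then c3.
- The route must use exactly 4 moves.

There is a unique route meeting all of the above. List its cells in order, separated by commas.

The waypoints must appear in the order b1, c3, with no cell reused.
Route from a1: right 1 to b1, down-right 1 to c2, down 1 to c3, up-right 1 to d2 — 4 moves in all.
Check: order respected (b1 at step 1, c3 at step 3); 4 moves as required.

a1, b1, c2, c3, d2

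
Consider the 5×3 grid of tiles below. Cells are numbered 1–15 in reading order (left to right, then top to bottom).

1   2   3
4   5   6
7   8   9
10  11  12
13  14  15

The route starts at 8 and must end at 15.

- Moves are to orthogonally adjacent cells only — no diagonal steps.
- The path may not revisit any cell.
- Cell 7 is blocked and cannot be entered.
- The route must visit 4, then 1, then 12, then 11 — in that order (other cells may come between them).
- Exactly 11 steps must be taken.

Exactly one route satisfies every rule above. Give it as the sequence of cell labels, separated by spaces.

The waypoints must appear in the order 4, 1, 12, 11, with no cell reused.
Route from 8: up 1 to 5, left 1 to 4, up 1 to 1, right 2 to 3, down 3 to 12, left 1 to 11, down 1 to 14, right 1 to 15 — 11 moves in all.
Check: order respected (4 at step 2, 1 at step 3, 12 at step 8, 11 at step 9); 11 moves as required.

8 5 4 1 2 3 6 9 12 11 14 15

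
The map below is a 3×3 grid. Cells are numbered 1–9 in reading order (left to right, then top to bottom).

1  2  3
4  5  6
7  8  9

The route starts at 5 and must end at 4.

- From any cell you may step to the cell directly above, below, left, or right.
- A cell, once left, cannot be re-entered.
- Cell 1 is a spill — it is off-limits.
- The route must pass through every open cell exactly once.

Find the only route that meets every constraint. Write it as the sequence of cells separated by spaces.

Need to visit all 8 open cells exactly once, starting at 5 and ending at 4.
Route from 5: up to 2, right to 3, 2× down (reaching 9), 2× left (reaching 7), up to 4 — 7 moves in all.
Check: all 8 open cells covered.

5 2 3 6 9 8 7 4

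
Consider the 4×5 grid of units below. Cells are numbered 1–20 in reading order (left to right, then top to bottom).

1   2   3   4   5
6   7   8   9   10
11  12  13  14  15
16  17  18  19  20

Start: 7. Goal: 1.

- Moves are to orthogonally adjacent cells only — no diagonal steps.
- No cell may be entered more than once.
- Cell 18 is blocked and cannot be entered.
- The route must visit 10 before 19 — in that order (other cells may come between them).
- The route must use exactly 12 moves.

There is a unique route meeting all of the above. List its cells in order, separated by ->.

The waypoints must appear in the order 10, 19, with no cell reused.
Route from 7: right 3 to 10, down 2 to 20, left 1 to 19, up 1 to 14, left 3 to 11, up 2 to 1 — 12 moves in all.
Check: order respected (10 at step 3, 19 at step 6); 12 moves as required.

7 -> 8 -> 9 -> 10 -> 15 -> 20 -> 19 -> 14 -> 13 -> 12 -> 11 -> 6 -> 1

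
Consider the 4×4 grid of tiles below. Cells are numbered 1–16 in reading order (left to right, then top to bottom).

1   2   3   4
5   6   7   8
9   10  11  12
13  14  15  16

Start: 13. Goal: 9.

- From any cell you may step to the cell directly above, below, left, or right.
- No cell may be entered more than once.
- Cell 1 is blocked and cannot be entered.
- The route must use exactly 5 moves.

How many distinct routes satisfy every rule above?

2

Need simple routes of exactly 5 moves from 13 to 9 (Manhattan distance 1, so 2 moves are spent on a detour and 2 undoing it).
Enumerating: 13 14 10 6 5 9 | 13 14 15 11 10 9.
That gives 2 routes.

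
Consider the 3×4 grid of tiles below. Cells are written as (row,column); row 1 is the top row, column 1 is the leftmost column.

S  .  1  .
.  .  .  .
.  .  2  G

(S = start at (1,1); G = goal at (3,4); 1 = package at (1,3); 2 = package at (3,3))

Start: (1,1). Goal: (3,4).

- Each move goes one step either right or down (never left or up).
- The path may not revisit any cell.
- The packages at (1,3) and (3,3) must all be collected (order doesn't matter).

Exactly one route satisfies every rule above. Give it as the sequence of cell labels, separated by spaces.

(1,1) (1,2) (1,3) (2,3) (3,3) (3,4)

Moves only go right or down, so the column and row indices never decrease.
Route from (1,1): right 2 to (1,3), down 2 to (3,3), right 1 to (3,4) — 5 moves in all.
Check: all required cells visited.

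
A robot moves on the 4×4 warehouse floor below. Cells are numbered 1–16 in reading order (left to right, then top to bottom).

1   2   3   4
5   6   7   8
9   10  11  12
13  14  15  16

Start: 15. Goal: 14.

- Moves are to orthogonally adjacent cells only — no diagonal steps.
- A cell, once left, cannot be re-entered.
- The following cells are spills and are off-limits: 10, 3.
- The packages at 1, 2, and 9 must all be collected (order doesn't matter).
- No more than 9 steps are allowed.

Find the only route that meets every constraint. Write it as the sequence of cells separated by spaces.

The 9-move cap with required stops at 1, 2, 9 leaves no slack for detours.
Route from 15: 2× up (reaching 7), left to 6, up to 2, left to 1, 3× down (reaching 13), right to 14 — 9 moves in all.
Check: all required cells visited; 9 ≤ 9 moves.

15 11 7 6 2 1 5 9 13 14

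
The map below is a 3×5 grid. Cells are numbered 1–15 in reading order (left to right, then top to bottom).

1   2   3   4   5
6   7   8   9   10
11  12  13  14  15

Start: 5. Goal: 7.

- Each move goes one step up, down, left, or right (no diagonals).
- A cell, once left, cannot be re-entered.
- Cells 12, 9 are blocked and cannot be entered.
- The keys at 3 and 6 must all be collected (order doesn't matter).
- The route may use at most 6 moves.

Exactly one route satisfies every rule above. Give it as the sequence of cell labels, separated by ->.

The budget equals the shortest possible length, so every move has to be on a shortest route through the required cells.
Route from 5: left 4 to 1, down 1 to 6, right 1 to 7 — 6 moves in all.
Check: all required cells visited; 6 ≤ 6 moves.

5 -> 4 -> 3 -> 2 -> 1 -> 6 -> 7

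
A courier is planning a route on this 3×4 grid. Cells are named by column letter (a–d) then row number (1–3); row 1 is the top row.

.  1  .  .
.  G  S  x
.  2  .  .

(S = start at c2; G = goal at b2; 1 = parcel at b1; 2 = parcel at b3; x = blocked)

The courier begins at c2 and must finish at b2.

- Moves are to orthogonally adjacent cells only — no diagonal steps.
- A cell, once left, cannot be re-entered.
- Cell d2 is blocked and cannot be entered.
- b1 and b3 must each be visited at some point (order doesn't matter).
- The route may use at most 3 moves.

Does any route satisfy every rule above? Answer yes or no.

no

Even ignoring the no-revisit rule, getting from c2 to b2, taking the cheapest ordering c2 → b1 → b3 → b2 needs at least 2 + 2 + 1 = 5 moves (Manhattan distance per leg), which exceeds the 3-move limit.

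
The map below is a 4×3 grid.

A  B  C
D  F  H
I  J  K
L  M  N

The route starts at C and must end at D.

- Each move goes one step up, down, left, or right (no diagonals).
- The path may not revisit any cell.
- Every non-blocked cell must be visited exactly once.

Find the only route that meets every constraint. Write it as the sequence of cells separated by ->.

C -> H -> K -> N -> M -> L -> I -> J -> F -> B -> A -> D

Need to visit all 12 open cells exactly once, starting at C and ending at D.
Cell N has only two open neighbours (K and M), so the path must pass straight through it: one of those is the cell it's entered from and the other is where it exits.
Route from C: 3× down (reaching N), 2× left (reaching L), up to I, right to J, 2× up (reaching B), left to A, down to D — 11 moves in all.
Check: all 12 open cells covered.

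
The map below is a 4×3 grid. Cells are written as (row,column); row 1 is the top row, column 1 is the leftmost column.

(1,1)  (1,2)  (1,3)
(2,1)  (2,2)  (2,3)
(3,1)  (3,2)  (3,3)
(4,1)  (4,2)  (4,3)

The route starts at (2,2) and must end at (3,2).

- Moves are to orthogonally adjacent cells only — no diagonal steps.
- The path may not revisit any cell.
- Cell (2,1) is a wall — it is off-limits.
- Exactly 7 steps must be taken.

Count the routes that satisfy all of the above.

Need simple routes of exactly 7 moves from (2,2) to (3,2) (Manhattan distance 1, so 3 moves are spent on a detour and 3 undoing it).
Enumerating: (2,2) (1,2) (1,3) (2,3) (3,3) (4,3) (4,2) (3,2) | (2,2) (2,3) (3,3) (4,3) (4,2) (4,1) (3,1) (3,2).
That gives 2 routes.

2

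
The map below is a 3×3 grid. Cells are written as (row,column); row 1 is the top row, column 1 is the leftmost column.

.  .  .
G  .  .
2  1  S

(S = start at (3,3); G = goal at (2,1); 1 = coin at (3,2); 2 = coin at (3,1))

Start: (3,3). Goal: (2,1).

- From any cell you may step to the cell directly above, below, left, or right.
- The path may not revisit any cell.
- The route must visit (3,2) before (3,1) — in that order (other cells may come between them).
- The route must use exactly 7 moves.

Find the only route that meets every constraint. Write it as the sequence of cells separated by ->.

(3,3) -> (2,3) -> (1,3) -> (1,2) -> (2,2) -> (3,2) -> (3,1) -> (2,1)

The waypoints must appear in the order (3,2), (3,1), with no cell reused.
Route from (3,3): up 2 to (1,3), left 1 to (1,2), down 2 to (3,2), left 1 to (3,1), up 1 to (2,1) — 7 moves in all.
Check: order respected (1 at step 5, 2 at step 6); 7 moves as required.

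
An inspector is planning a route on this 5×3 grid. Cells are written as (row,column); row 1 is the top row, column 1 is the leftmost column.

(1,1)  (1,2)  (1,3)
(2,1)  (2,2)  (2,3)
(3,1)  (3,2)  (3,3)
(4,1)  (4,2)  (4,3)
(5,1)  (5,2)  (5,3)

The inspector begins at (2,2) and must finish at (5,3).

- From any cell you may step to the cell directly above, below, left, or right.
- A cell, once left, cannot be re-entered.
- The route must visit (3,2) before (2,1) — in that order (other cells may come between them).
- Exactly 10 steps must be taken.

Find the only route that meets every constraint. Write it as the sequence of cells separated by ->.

The waypoints must appear in the order (3,2), (2,1), with no cell reused.
Route from (2,2): down to (3,2), left to (3,1), 2× up (reaching (1,1)), 2× right (reaching (1,3)), 4× down (reaching (5,3)) — 10 moves in all.
Check: order respected ((3,2) at step 1, (2,1) at step 3); 10 moves as required.

(2,2) -> (3,2) -> (3,1) -> (2,1) -> (1,1) -> (1,2) -> (1,3) -> (2,3) -> (3,3) -> (4,3) -> (5,3)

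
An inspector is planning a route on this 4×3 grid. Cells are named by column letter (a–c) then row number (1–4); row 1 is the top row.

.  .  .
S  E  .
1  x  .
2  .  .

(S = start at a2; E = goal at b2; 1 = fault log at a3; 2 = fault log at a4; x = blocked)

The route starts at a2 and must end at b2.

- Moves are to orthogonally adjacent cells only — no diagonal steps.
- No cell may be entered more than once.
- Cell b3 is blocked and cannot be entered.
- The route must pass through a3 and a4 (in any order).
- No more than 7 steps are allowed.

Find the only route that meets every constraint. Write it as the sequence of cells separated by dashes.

The 7-move cap with required stops at a3, a4 leaves no slack for detours.
Route from a2: down 2 to a4, right 2 to c4, up 2 to c2, left 1 to b2 — 7 moves in all.
Check: all required cells visited; 7 ≤ 7 moves.

a2 - a3 - a4 - b4 - c4 - c3 - c2 - b2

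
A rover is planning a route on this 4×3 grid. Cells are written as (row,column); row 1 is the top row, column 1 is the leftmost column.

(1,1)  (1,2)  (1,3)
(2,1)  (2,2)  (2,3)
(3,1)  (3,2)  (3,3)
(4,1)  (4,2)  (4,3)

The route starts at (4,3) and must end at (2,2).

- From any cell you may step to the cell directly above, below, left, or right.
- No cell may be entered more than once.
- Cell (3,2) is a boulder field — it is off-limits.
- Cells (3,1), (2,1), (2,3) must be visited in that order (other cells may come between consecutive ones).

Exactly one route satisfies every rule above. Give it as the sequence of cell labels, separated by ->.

The waypoints must appear in the order (3,1), (2,1), (2,3), with no cell reused.
Route from (4,3): 2× left (reaching (4,1)), 3× up (reaching (1,1)), 2× right (reaching (1,3)), down to (2,3), left to (2,2) — 9 moves in all.
Check: order respected ((3,1) at step 3, (2,1) at step 4, (2,3) at step 8).

(4,3) -> (4,2) -> (4,1) -> (3,1) -> (2,1) -> (1,1) -> (1,2) -> (1,3) -> (2,3) -> (2,2)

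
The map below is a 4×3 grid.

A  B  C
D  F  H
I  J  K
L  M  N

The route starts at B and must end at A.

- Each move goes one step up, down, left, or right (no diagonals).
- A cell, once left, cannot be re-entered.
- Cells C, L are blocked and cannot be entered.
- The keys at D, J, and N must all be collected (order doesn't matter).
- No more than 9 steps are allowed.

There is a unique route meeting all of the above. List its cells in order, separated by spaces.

B F H K N M J I D A

The budget equals the shortest possible length, so every move has to be on a shortest route through the required cells.
Route from B: down 1 to F, right 1 to H, down 2 to N, left 1 to M, up 1 to J, left 1 to I, up 2 to A — 9 moves in all.
Check: all required cells visited; 9 ≤ 9 moves.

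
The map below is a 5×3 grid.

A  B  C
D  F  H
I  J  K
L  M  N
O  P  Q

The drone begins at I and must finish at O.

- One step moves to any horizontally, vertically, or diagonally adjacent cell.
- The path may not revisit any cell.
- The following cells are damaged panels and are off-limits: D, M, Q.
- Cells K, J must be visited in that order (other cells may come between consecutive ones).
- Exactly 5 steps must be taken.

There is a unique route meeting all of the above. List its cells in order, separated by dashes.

The waypoints must appear in the order K, J, with no cell reused.
Route from I: up-right 1 to F, down-right 1 to K, left 1 to J, down-left 1 to L, down 1 to O — 5 moves in all.
Check: order respected (K at step 2, J at step 3); 5 moves as required.

I - F - K - J - L - O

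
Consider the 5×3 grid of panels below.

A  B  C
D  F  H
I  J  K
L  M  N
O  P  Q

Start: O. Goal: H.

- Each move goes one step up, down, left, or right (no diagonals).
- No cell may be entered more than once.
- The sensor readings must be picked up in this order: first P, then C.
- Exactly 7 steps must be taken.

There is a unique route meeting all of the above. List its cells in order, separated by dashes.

The waypoints must appear in the order P, C, with no cell reused.
Route from O: right 1 to P, up 4 to B, right 1 to C, down 1 to H — 7 moves in all.
Check: order respected (P at step 1, C at step 6); 7 moves as required.

O - P - M - J - F - B - C - H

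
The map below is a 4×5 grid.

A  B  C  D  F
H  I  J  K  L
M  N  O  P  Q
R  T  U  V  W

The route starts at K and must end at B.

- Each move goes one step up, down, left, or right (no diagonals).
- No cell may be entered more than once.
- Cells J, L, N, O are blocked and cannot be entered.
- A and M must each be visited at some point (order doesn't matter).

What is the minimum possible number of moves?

9

Any route passes through A and M in some order between K and B. Summing Manhattan distances along each leg and taking the cheapest ordering (K → M → A → B) gives a lower bound of 4 + 2 + 1 = 7 moves.
That bound ignores the blocked cells. Measuring each leg by the fewest moves that actually steer around them (K→M: 6; M→A: 2; A→B: 1) raises the lower bound to 9.
A route of 9 moves exists: K → P → V → U → T → R → M → H → A → B.
Since 9 matches that lower bound, it is optimal.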